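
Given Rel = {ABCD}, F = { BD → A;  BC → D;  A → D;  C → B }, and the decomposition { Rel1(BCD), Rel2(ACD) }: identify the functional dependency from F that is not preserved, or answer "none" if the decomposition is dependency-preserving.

BD → A

Check BD → A: no single fragment contains all of {ABD}, and the restricted closure of {BD} across the fragments never reaches {A}.
BC → D is preserved.
A → D is preserved.
C → B is preserved.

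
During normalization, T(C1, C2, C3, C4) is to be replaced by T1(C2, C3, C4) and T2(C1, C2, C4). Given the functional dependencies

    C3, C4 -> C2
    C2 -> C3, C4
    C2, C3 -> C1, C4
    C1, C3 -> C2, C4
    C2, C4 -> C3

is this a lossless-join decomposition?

Common attributes: T1 ∩ T2 = {C2, C4}.
Closure of {C2, C4}: C2 → C3, C4 applies, adding C3; C2, C3 → C1, C4 applies, adding C1. So (C2, C4)⁺ = {C1, C2, C3, C4}.
This closure contains every attribute of T1, so T1 ∩ T2 → T1. The join is lossless.

Yes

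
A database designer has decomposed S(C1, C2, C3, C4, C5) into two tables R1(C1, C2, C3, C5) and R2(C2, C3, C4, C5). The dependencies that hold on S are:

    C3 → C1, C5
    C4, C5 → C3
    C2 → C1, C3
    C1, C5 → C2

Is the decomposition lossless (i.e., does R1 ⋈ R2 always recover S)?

Common attributes: R1 ∩ R2 = {C2, C3, C5}.
Closure of {C2, C3, C5}: C3 → C1, C5 applies, adding C1. So (C2, C3, C5)⁺ = {C1, C2, C3, C5}.
This closure contains every attribute of R1, so R1 ∩ R2 → R1. The join is lossless.

Yes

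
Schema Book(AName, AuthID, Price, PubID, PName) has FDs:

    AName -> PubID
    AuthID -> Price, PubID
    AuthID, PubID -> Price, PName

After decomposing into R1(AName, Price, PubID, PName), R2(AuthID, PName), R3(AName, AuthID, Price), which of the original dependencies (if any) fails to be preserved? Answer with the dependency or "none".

Check AuthID → Price, PubID: no single fragment contains all of {AuthID, Price, PubID}, and the restricted closure of {AuthID} across the fragments never reaches {Price, PubID}.
AName → PubID is preserved.
AuthID, PubID → Price, PName is preserved.

AuthID -> Price, PubID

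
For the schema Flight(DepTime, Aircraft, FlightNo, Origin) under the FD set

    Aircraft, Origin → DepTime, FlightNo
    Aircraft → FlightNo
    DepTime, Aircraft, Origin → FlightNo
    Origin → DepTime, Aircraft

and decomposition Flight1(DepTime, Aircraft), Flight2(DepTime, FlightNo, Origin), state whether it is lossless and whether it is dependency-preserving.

Lossless test: (DepTime)⁺ = {DepTime}, which is a superkey of neither fragment — lossy.
Dependency preservation: the restricted closure of {Aircraft} across the fragments never reaches {FlightNo}, so Aircraft → FlightNo cannot be enforced without a join — not preserved.

lossy and not dependency-preserving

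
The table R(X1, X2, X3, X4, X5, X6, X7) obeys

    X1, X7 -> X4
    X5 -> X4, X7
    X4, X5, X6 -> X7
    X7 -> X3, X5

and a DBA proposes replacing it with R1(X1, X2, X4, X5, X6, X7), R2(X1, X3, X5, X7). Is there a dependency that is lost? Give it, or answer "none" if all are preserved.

none

X1, X7 → X4 lies within R1.
X5 → X4, X7 lies within R1.
X4, X5, X6 → X7 lies within R1.
X7 → X3, X5 lies within R2.
Every dependency is enforceable on the fragments, so the decomposition is dependency-preserving.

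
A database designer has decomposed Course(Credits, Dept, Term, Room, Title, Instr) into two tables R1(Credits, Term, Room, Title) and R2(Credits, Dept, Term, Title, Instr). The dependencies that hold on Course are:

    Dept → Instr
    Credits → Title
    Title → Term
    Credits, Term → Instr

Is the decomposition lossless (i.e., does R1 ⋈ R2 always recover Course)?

No

Common attributes: R1 ∩ R2 = {Credits, Term, Title}.
Closure of {Credits, Term, Title}: Credits, Term → Instr applies, adding Instr. So (Credits, Term, Title)⁺ = {Credits, Term, Title, Instr}.
The closure contains neither all of R1 = {Credits, Term, Room, Title} nor all of R2 = {Credits, Dept, Term, Title, Instr}, so the common attributes are not a superkey of either fragment. The join is lossy.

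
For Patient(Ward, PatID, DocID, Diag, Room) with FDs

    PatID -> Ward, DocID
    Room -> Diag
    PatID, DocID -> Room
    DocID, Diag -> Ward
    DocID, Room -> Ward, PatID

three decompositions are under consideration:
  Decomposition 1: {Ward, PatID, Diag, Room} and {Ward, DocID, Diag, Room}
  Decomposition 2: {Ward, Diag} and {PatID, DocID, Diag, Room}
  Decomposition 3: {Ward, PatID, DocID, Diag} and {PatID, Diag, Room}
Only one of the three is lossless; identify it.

Decomposition 3

Decomposition 1: common = {Ward, Diag, Room}, closure = {Ward, Diag, Room} → lossy.
Decomposition 2: common = {Diag}, closure = {Diag} → lossy.
Decomposition 3: common = {PatID, Diag}, closure = {Ward, PatID, DocID, Diag, Room} → lossless.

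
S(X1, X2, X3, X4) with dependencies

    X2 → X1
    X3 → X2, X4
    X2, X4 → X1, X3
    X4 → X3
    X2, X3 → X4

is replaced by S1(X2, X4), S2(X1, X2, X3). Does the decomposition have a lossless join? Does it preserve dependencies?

lossy and not dependency-preserving

Lossless test: (X2)⁺ = {X1, X2}, which is a superkey of neither fragment — lossy.
Dependency preservation: the restricted closure of {X3} across the fragments never reaches {X2, X4}, so X3 → X2, X4 cannot be enforced without a join — not preserved.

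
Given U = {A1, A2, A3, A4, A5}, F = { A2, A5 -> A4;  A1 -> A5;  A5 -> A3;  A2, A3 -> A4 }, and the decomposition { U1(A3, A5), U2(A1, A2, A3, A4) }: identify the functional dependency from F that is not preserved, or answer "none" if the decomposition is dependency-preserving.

Check A1 → A5: no single fragment contains all of {A1, A5}, and the restricted closure of {A1} across the fragments never reaches {A5}.
A2, A5 → A4 is preserved.
A5 → A3 is preserved.
A2, A3 → A4 is preserved.

A1 -> A5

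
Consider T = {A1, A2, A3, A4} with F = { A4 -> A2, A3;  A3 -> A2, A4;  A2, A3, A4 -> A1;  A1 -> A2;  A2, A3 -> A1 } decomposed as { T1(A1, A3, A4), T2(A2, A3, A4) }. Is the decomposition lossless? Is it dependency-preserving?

lossless but not dependency-preserving

Lossless test: (A3, A4)⁺ = {A1, A2, A3, A4}, which contains all of one fragment — lossless.
Dependency preservation: the restricted closure of {A1} across the fragments never reaches {A2}, so A1 → A2 cannot be enforced without a join — not preserved.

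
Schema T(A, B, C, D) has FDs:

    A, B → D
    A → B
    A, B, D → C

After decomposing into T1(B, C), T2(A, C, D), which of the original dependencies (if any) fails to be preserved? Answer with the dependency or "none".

Check A → B: no single fragment contains all of {A, B}, and the restricted closure of {A} across the fragments never reaches {B}.
A, B → D is preserved.
A, B, D → C is preserved.

A → B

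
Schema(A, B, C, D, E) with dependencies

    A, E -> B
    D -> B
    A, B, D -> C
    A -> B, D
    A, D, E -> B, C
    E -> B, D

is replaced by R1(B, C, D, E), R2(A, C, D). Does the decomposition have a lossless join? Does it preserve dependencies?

lossy but dependency-preserving

Lossless test: (C, D)⁺ = {B, C, D}, which is a superkey of neither fragment — lossy.
Dependency preservation: A, E → B; A, B, D → C; A → B, D; A, D, E → B, C are not contained in any single fragment, but the restricted closure of each left-hand side across the fragments still reaches the right-hand side; the remaining FDs each lie inside some fragment. All dependencies are preserved.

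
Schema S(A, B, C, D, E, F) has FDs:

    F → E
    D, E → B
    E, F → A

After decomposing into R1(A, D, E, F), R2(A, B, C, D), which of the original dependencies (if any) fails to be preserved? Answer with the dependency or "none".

D, E → B

Check D, E → B: no single fragment contains all of {B, D, E}, and the restricted closure of {D, E} across the fragments never reaches {B}.
F → E is preserved.
E, F → A is preserved.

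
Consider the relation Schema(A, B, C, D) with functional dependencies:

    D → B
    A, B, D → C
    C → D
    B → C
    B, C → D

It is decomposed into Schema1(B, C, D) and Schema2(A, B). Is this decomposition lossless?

Common attributes: Schema1 ∩ Schema2 = {B}.
Closure of {B}: B → C applies, adding C; B, C → D applies, adding D. So (B)⁺ = {B, C, D}.
This closure contains every attribute of Schema1, so Schema1 ∩ Schema2 → Schema1. The join is lossless.

Yes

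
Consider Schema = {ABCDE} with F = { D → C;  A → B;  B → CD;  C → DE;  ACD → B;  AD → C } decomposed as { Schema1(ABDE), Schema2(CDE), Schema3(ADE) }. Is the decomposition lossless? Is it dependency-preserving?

Lossless test (chase): Rows 1 and 2 agree on D; apply D→C and equate their C entries. Rows 1 and 3 agree on D; apply D→C and equate their C entries. Rows 1 and 3 agree on A; apply A→B and equate their B entries. Row 1 is now all distinguished symbols — the join is lossless.
Dependency preservation: B → CD; ACD → B; AD → C are not contained in any single fragment, but the restricted closure of each left-hand side across the fragments still reaches the right-hand side; the remaining FDs each lie inside some fragment. All dependencies are preserved.

lossless and dependency-preserving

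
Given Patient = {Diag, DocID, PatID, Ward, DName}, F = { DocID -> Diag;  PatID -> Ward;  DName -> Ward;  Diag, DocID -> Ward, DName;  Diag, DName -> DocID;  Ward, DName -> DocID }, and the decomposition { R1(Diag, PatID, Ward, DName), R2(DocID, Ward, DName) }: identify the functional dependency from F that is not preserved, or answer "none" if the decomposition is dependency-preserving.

DocID → Diag: restricted closure across fragments reaches Diag.
PatID → Ward lies within R1.
DName → Ward lies within R1.
Diag, DocID → Ward, DName: restricted closure across fragments reaches Ward, DName.
Diag, DName → DocID: restricted closure across fragments reaches DocID.
Ward, DName → DocID lies within R2.
Every dependency is enforceable on the fragments, so the decomposition is dependency-preserving.

none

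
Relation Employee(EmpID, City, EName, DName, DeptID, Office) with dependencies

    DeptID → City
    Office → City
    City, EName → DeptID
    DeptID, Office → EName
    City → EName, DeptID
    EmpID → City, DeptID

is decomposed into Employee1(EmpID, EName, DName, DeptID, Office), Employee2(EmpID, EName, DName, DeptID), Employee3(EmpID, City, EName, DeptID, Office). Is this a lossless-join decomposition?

Chase test. Columns are EmpID, City, EName, DName, DeptID, Office; row i has aⱼ where attribute j ∈ Employeei, else bᵢⱼ.
Initial tableau (one row per fragment):
  row 1: a1 b12 a3 a4 a5 a6
  row 2: a1 b22 a3 a4 a5 b26
  row 3: a1 a2 a3 b34 a5 a6
Rows 1 and 2 agree on DeptID; apply DeptID→City and equate their City entries.
Rows 1 and 3 agree on DeptID; apply DeptID→City and equate their City entries.
Row 1 is now all distinguished symbols — the join is lossless.

Yes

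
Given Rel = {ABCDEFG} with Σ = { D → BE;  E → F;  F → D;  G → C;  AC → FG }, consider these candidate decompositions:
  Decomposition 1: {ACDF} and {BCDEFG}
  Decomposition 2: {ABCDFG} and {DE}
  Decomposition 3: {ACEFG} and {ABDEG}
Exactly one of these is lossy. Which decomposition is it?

Decomposition 1: common = {CDF}, closure = {BCDEF} → lossy.
Decomposition 2: common = {D}, closure = {BDEF} → lossless.
Decomposition 3: common = {AEG}, closure = {ABCDEFG} → lossless.

Decomposition 1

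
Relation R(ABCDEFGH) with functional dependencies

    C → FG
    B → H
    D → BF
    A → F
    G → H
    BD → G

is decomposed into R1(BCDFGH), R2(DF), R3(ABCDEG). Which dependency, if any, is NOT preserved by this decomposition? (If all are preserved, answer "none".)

Check A → F: no single fragment contains all of {AF}, and the restricted closure of {A} across the fragments never reaches {F}.
C → FG is preserved.
B → H is preserved.
D → BF is preserved.
G → H is preserved.
BD → G is preserved.

A → F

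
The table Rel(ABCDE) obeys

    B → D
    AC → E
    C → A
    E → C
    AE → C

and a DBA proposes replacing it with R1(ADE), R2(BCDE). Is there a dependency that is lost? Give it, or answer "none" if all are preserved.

B → D lies within R2.
AC → E: restricted closure across fragments reaches E.
C → A: restricted closure across fragments reaches A.
E → C lies within R2.
AE → C: restricted closure across fragments reaches C.
Every dependency is enforceable on the fragments, so the decomposition is dependency-preserving.

none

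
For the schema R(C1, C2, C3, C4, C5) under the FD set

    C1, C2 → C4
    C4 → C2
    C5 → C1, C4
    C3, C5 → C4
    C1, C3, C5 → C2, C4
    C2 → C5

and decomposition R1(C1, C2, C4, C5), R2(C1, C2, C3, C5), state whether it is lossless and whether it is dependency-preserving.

lossless and dependency-preserving

Lossless test: (C1, C2, C5)⁺ = {C1, C2, C4, C5}, which contains all of one fragment — lossless.
Dependency preservation: C3, C5 → C4; C1, C3, C5 → C2, C4 are not contained in any single fragment, but the restricted closure of each left-hand side across the fragments still reaches the right-hand side; the remaining FDs each lie inside some fragment. All dependencies are preserved.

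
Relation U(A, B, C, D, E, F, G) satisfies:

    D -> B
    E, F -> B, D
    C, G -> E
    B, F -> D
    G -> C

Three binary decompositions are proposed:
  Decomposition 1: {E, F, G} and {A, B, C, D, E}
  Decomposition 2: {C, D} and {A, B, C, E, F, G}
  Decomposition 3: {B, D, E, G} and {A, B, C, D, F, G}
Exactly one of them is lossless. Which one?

Decomposition 3

Decomposition 1: common = {E}, closure = {E} → lossy.
Decomposition 2: common = {C}, closure = {C} → lossy.
Decomposition 3: common = {B, D, G}, closure = {B, C, D, E, G} → lossless.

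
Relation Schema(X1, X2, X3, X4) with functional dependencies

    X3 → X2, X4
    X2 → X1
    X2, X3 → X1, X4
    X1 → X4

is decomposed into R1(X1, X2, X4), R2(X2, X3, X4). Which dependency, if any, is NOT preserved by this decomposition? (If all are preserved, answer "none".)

none

X3 → X2, X4 lies within R2.
X2 → X1 lies within R1.
X2, X3 → X1, X4: restricted closure across fragments reaches X1, X4.
X1 → X4 lies within R1.
Every dependency is enforceable on the fragments, so the decomposition is dependency-preserving.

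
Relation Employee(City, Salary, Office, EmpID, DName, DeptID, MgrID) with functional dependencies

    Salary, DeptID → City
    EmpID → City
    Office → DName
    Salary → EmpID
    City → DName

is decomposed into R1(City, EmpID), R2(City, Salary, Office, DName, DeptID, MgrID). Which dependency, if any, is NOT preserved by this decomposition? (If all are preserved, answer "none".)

Salary → EmpID

Check Salary → EmpID: no single fragment contains all of {Salary, EmpID}, and the restricted closure of {Salary} across the fragments never reaches {EmpID}.
Salary, DeptID → City is preserved.
EmpID → City is preserved.
Office → DName is preserved.
City → DName is preserved.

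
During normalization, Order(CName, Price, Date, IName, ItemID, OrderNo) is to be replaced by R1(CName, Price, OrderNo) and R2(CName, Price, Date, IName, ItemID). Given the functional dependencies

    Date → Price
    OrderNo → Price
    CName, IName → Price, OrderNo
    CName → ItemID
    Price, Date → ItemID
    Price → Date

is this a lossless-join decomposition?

Common attributes: R1 ∩ R2 = {CName, Price}.
Closure of {CName, Price}: CName → ItemID applies, adding ItemID; Price → Date applies, adding Date. So (CName, Price)⁺ = {CName, Price, Date, ItemID}.
The closure contains neither all of R1 = {CName, Price, OrderNo} nor all of R2 = {CName, Price, Date, IName, ItemID}, so the common attributes are not a superkey of either fragment. The join is lossy.

No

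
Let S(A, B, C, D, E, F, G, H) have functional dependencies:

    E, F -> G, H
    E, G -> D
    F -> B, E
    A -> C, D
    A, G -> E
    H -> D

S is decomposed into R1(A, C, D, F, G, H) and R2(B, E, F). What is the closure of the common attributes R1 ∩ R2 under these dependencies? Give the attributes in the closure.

R1 ∩ R2 = {F}.
F → B, E applies, adding B, E
E, F → G, H applies, adding G, H
E, G → D applies, adding D
Closure: {B, D, E, F, G, H}.

B, D, E, F, G, H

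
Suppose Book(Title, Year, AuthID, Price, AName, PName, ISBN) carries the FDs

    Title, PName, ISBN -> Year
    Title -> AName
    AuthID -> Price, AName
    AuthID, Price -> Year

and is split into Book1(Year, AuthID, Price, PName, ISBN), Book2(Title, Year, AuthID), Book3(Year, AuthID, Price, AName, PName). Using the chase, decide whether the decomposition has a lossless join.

Chase test. Columns are Title, Year, AuthID, Price, AName, PName, ISBN; row i has aⱼ where attribute j ∈ Booki, else bᵢⱼ.
Initial tableau (one row per fragment):
  row 1: b11 a2 a3 a4 b15 a6 a7
  row 2: a1 a2 a3 b24 b25 b26 b27
  row 3: b31 a2 a3 a4 a5 a6 b37
Rows 1 and 2 agree on AuthID; apply AuthID→Price, AName and equate their Price, AName entries.
Rows 1 and 3 agree on AuthID; apply AuthID→Price, AName and equate their Price, AName entries.
No row becomes fully distinguished — the join is lossy.

No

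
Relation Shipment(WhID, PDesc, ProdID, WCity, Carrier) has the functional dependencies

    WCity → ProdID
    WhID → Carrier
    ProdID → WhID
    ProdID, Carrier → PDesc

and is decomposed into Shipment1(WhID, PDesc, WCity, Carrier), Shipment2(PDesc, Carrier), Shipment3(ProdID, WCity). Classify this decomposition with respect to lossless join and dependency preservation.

Lossless test (chase): Rows 1 and 3 agree on WCity; apply WCity→ProdID and equate their ProdID entries. Rows 1 and 3 agree on ProdID; apply ProdID→WhID and equate their WhID entries. Rows 1 and 3 agree on WhID; apply WhID→Carrier and equate their Carrier entries. Rows 1 and 3 agree on ProdID, Carrier; apply ProdID, Carrier→PDesc and equate their PDesc entries. Row 1 is now all distinguished symbols — the join is lossless.
Dependency preservation: the restricted closure of {ProdID} across the fragments never reaches {WhID}, so ProdID → WhID cannot be enforced without a join — not preserved.

lossless but not dependency-preserving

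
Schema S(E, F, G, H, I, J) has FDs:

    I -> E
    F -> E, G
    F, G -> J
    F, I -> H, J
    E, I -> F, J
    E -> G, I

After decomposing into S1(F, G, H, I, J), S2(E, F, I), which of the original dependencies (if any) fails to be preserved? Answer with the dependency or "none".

none

I → E lies within S2.
F → E, G: restricted closure across fragments reaches E, G.
F, G → J lies within S1.
F, I → H, J lies within S1.
E, I → F, J: restricted closure across fragments reaches F, J.
E → G, I: restricted closure across fragments reaches G, I.
Every dependency is enforceable on the fragments, so the decomposition is dependency-preserving.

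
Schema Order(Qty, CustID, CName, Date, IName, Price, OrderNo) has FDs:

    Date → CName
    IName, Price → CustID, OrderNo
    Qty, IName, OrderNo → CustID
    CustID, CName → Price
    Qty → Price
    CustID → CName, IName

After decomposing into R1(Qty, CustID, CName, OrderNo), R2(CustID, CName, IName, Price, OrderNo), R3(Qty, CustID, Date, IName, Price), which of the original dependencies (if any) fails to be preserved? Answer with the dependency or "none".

Date → CName

Check Date → CName: no single fragment contains all of {CName, Date}, and the restricted closure of {Date} across the fragments never reaches {CName}.
IName, Price → CustID, OrderNo is preserved.
Qty, IName, OrderNo → CustID is preserved.
CustID, CName → Price is preserved.
Qty → Price is preserved.
CustID → CName, IName is preserved.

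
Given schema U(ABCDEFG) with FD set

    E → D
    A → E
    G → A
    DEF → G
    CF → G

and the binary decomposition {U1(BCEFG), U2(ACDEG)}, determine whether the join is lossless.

Common attributes: U1 ∩ U2 = {CEG}.
Closure of {CEG}: E → D applies, adding D; G → A applies, adding A. So (CEG)⁺ = {ACDEG}.
This closure contains every attribute of U2, so U1 ∩ U2 → U2. The join is lossless.

Yes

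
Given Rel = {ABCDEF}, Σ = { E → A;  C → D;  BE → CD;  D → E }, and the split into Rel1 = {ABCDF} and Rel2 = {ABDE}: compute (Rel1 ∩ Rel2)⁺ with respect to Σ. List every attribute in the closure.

Rel1 ∩ Rel2 = {ABD}.
D → E applies, adding E
BE → CD applies, adding C
Closure: {ABCDE}.

ABCDE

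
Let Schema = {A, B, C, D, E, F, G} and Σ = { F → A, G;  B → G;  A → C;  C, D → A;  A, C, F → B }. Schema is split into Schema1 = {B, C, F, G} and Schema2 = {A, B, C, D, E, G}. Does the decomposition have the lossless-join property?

No

Common attributes: Schema1 ∩ Schema2 = {B, C, G}.
No dependency enlarges {B, C, G}, so (B, C, G)⁺ = {B, C, G}.
The closure contains neither all of Schema1 = {B, C, F, G} nor all of Schema2 = {A, B, C, D, E, G}, so the common attributes are not a superkey of either fragment. The join is lossy.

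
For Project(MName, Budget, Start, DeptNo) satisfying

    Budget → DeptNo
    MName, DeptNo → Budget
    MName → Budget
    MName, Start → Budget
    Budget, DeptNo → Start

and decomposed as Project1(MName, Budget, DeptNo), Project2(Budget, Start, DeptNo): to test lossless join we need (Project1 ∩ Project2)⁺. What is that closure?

Project1 ∩ Project2 = {Budget, DeptNo}.
Budget, DeptNo → Start applies, adding Start
Closure: {Budget, Start, DeptNo}.

Budget, Start, DeptNo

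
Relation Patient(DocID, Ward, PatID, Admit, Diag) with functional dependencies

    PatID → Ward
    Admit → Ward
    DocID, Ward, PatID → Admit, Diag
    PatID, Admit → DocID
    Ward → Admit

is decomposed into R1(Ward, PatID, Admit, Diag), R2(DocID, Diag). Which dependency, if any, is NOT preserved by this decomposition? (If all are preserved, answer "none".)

PatID, Admit → DocID

Check PatID, Admit → DocID: no single fragment contains all of {DocID, PatID, Admit}, and the restricted closure of {PatID, Admit} across the fragments never reaches {DocID}.
PatID → Ward is preserved.
Admit → Ward is preserved.
DocID, Ward, PatID → Admit, Diag is preserved.
Ward → Admit is preserved.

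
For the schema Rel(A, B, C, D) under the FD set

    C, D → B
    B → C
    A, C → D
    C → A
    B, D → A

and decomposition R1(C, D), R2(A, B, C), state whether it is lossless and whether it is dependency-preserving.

Lossless test: (C)⁺ = {A, B, C, D}, which contains all of one fragment — lossless.
Dependency preservation: C, D → B; A, C → D; B, D → A are not contained in any single fragment, but the restricted closure of each left-hand side across the fragments still reaches the right-hand side; the remaining FDs each lie inside some fragment. All dependencies are preserved.

lossless and dependency-preserving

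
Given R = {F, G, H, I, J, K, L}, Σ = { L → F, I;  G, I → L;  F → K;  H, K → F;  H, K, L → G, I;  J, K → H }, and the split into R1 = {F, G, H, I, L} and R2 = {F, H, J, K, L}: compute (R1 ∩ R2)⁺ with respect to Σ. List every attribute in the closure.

R1 ∩ R2 = {F, H, L}.
L → F, I applies, adding I
F → K applies, adding K
H, K, L → G, I applies, adding G
Closure: {F, G, H, I, K, L}.

F, G, H, I, K, L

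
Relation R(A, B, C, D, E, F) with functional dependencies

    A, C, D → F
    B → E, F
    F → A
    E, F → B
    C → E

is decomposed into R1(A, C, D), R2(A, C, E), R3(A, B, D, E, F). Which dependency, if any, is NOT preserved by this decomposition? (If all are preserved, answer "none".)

Check A, C, D → F: no single fragment contains all of {A, C, D, F}, and the restricted closure of {A, C, D} across the fragments never reaches {F}.
B → E, F is preserved.
F → A is preserved.
E, F → B is preserved.
C → E is preserved.

A, C, D → F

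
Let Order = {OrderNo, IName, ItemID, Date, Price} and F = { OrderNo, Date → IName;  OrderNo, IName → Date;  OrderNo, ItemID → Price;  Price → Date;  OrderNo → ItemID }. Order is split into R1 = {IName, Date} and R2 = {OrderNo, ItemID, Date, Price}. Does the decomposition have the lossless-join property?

No

Common attributes: R1 ∩ R2 = {Date}.
No dependency enlarges {Date}, so (Date)⁺ = {Date}.
The closure contains neither all of R1 = {IName, Date} nor all of R2 = {OrderNo, ItemID, Date, Price}, so the common attributes are not a superkey of either fragment. The join is lossy.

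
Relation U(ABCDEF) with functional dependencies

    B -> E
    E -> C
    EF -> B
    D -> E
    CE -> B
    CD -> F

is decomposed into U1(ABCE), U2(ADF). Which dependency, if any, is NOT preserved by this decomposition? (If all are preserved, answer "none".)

Check D → E: no single fragment contains all of {DE}, and the restricted closure of {D} across the fragments never reaches {E}.
B → E is preserved.
E → C is preserved.
EF → B is preserved.
CE → B is preserved.
CD → F is preserved.

D -> E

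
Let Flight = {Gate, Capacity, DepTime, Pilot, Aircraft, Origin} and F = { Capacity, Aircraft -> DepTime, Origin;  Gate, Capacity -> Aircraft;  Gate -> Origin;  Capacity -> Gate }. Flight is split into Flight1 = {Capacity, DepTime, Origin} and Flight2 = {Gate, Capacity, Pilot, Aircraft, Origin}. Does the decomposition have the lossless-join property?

Yes

Common attributes: Flight1 ∩ Flight2 = {Capacity, Origin}.
Closure of {Capacity, Origin}: Capacity → Gate applies, adding Gate; Gate, Capacity → Aircraft applies, adding Aircraft; Capacity, Aircraft → DepTime, Origin applies, adding DepTime. So (Capacity, Origin)⁺ = {Gate, Capacity, DepTime, Aircraft, Origin}.
This closure contains every attribute of Flight1, so Flight1 ∩ Flight2 → Flight1. The join is lossless.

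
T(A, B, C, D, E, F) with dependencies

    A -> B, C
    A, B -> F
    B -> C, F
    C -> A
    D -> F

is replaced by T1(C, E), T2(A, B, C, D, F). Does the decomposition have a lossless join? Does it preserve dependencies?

lossy but dependency-preserving

Lossless test: (C)⁺ = {A, B, C, F}, which is a superkey of neither fragment — lossy.
Dependency preservation: every FD's attributes lie within a single fragment, so each can be enforced locally — preserved.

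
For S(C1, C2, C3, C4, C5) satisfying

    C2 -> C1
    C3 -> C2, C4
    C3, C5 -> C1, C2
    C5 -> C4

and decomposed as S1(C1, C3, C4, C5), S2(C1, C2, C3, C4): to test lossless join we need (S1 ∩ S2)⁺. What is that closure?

C1, C2, C3, C4

S1 ∩ S2 = {C1, C3, C4}.
C3 → C2, C4 applies, adding C2
Closure: {C1, C2, C3, C4}.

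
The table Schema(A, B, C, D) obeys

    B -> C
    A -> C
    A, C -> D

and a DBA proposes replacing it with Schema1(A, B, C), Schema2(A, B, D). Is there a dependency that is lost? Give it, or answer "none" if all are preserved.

B → C lies within Schema1.
A → C lies within Schema1.
A, C → D: restricted closure across fragments reaches D.
Every dependency is enforceable on the fragments, so the decomposition is dependency-preserving.

none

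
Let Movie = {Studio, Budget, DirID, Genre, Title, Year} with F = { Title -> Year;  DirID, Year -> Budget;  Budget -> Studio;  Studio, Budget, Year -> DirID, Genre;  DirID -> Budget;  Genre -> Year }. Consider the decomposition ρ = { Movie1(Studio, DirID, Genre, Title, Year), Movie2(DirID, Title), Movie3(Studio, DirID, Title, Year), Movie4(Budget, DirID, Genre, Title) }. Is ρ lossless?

Chase test. Columns are Studio, Budget, DirID, Genre, Title, Year; row i has aⱼ where attribute j ∈ Moviei, else bᵢⱼ.
Initial tableau (one row per fragment):
  row 1: a1 b12 a3 a4 a5 a6
  row 2: b21 b22 a3 b24 a5 b26
  row 3: a1 b32 a3 b34 a5 a6
  row 4: b41 a2 a3 a4 a5 b46
Rows 1 and 2 agree on Title; apply Title→Year and equate their Year entries.
Rows 1 and 4 agree on Title; apply Title→Year and equate their Year entries.
Rows 1 and 2 agree on DirID, Year; apply DirID, Year→Budget and equate their Budget entries.
Rows 1 and 3 agree on DirID, Year; apply DirID, Year→Budget and equate their Budget entries.
Rows 1 and 4 agree on DirID, Year; apply DirID, Year→Budget and equate their Budget entries.
Rows 1 and 2 agree on Budget; apply Budget→Studio and equate their Studio entries.
Rows 1 and 4 agree on Budget; apply Budget→Studio and equate their Studio entries.
Rows 1 and 2 agree on Studio, Budget, Year; apply Studio, Budget, Year→DirID, Genre and equate their DirID, Genre entries.
Rows 1 and 3 agree on Studio, Budget, Year; apply Studio, Budget, Year→DirID, Genre and equate their DirID, Genre entries.
Row 1 is now all distinguished symbols — the join is lossless.

Yes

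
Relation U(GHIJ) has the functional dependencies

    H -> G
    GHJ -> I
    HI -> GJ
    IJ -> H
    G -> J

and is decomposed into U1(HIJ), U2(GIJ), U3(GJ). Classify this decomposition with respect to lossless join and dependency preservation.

lossless and dependency-preserving

Lossless test (chase): Rows 1 and 2 agree on IJ; apply IJ→H and equate their H entries. Rows 1 and 2 agree on H; apply H→G and equate their G entries. Row 1 is now all distinguished symbols — the join is lossless.
Dependency preservation: H → G; GHJ → I; HI → GJ are not contained in any single fragment, but the restricted closure of each left-hand side across the fragments still reaches the right-hand side; the remaining FDs each lie inside some fragment. All dependencies are preserved.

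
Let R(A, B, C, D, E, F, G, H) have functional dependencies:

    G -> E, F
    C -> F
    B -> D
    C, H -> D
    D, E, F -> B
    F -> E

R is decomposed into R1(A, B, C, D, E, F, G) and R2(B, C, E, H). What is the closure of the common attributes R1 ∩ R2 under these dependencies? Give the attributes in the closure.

B, C, D, E, F

R1 ∩ R2 = {B, C, E}.
C → F applies, adding F
B → D applies, adding D
Closure: {B, C, D, E, F}.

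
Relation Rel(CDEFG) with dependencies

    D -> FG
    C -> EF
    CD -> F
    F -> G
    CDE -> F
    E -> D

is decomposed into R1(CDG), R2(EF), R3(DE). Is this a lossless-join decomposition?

No

Chase test. Columns are CDEFG; row i has aⱼ where attribute j ∈ Ri, else bᵢⱼ.
Initial tableau (one row per fragment):
  row 1: a1 a2 b13 b14 a5
  row 2: b21 b22 a3 a4 b25
  row 3: b31 a2 a3 b34 b35
Rows 1 and 3 agree on D; apply D→FG and equate their FG entries.
Rows 2 and 3 agree on E; apply E→D and equate their D entries.
Rows 1 and 2 agree on D; apply D→FG and equate their FG entries.
No row becomes fully distinguished — the join is lossy.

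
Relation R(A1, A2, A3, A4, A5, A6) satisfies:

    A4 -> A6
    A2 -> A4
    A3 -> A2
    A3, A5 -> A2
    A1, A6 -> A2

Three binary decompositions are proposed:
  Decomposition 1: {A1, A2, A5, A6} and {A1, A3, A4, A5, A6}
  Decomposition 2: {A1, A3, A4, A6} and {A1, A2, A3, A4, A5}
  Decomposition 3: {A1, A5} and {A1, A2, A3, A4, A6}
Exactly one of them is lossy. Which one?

Decomposition 1: common = {A1, A5, A6}, closure = {A1, A2, A4, A5, A6} → lossless.
Decomposition 2: common = {A1, A3, A4}, closure = {A1, A2, A3, A4, A6} → lossless.
Decomposition 3: common = {A1}, closure = {A1} → lossy.

Decomposition 3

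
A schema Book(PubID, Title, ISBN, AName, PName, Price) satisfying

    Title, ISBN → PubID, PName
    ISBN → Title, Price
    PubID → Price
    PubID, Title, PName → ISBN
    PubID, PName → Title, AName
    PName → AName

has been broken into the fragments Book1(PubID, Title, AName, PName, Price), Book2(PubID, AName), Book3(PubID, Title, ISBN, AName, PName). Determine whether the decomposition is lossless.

Chase test. Columns are PubID, Title, ISBN, AName, PName, Price; row i has aⱼ where attribute j ∈ Booki, else bᵢⱼ.
Initial tableau (one row per fragment):
  row 1: a1 a2 b13 a4 a5 a6
  row 2: a1 b22 b23 a4 b25 b26
  row 3: a1 a2 a3 a4 a5 b36
Rows 1 and 2 agree on PubID; apply PubID→Price and equate their Price entries.
Rows 1 and 3 agree on PubID; apply PubID→Price and equate their Price entries.
Rows 1 and 3 agree on PubID, Title, PName; apply PubID, Title, PName→ISBN and equate their ISBN entries.
Row 1 is now all distinguished symbols — the join is lossless.

Yes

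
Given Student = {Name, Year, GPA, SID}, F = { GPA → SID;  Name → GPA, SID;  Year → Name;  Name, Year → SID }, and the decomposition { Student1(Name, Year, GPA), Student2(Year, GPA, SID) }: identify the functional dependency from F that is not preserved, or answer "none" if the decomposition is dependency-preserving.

GPA → SID lies within Student2.
Name → GPA, SID: restricted closure across fragments reaches GPA, SID.
Year → Name lies within Student1.
Name, Year → SID: restricted closure across fragments reaches SID.
Every dependency is enforceable on the fragments, so the decomposition is dependency-preserving.

none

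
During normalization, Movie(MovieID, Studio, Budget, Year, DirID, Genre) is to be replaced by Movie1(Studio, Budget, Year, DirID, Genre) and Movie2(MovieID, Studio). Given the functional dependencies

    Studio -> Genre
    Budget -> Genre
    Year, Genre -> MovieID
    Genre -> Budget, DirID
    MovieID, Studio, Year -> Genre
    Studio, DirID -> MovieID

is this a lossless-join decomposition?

Common attributes: Movie1 ∩ Movie2 = {Studio}.
Closure of {Studio}: Studio → Genre applies, adding Genre; Genre → Budget, DirID applies, adding Budget, DirID; Studio, DirID → MovieID applies, adding MovieID. So (Studio)⁺ = {MovieID, Studio, Budget, DirID, Genre}.
This closure contains every attribute of Movie2, so Movie1 ∩ Movie2 → Movie2. The join is lossless.

Yes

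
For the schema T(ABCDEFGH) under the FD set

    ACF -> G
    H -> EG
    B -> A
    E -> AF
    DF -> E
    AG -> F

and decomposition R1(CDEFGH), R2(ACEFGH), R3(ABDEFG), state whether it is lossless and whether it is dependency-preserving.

lossy but dependency-preserving

Lossless test (chase): Rows 1 and 2 agree on E; apply E→AF and equate their AF entries. No row becomes fully distinguished — the join is lossy.
Dependency preservation: every FD's attributes lie within a single fragment, so each can be enforced locally — preserved.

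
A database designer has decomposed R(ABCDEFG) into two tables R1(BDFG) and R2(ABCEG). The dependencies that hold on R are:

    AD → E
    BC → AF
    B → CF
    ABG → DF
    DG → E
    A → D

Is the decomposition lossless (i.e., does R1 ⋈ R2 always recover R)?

Yes

Common attributes: R1 ∩ R2 = {BG}.
Closure of {BG}: B → CF applies, adding CF; BC → AF applies, adding A; ABG → DF applies, adding D; DG → E applies, adding E. So (BG)⁺ = {ABCDEFG}.
This closure contains every attribute of R1, so R1 ∩ R2 → R1. The join is lossless.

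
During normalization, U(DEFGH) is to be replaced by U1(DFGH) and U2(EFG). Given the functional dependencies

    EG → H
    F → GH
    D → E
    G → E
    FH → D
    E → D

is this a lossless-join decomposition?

Yes

Common attributes: U1 ∩ U2 = {FG}.
Closure of {FG}: F → GH applies, adding H; G → E applies, adding E; FH → D applies, adding D. So (FG)⁺ = {DEFGH}.
This closure contains every attribute of U1, so U1 ∩ U2 → U1. The join is lossless.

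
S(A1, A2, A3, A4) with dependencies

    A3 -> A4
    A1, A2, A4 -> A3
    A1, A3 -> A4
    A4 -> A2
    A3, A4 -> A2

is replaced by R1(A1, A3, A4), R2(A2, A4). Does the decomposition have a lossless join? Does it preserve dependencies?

Lossless test: (A4)⁺ = {A2, A4}, which contains all of one fragment — lossless.
Dependency preservation: A1, A2, A4 → A3; A3, A4 → A2 are not contained in any single fragment, but the restricted closure of each left-hand side across the fragments still reaches the right-hand side; the remaining FDs each lie inside some fragment. All dependencies are preserved.

lossless and dependency-preserving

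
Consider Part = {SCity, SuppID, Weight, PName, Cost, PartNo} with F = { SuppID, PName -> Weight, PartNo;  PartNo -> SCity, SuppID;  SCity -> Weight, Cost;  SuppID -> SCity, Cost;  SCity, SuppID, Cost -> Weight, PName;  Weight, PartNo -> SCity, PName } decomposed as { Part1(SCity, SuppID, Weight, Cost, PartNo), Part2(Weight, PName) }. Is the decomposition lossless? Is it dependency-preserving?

lossy and not dependency-preserving

Lossless test: (Weight)⁺ = {Weight}, which is a superkey of neither fragment — lossy.
Dependency preservation: the restricted closure of {SCity, SuppID, Cost} across the fragments never reaches {Weight, PName}, so SCity, SuppID, Cost → Weight, PName cannot be enforced without a join — not preserved.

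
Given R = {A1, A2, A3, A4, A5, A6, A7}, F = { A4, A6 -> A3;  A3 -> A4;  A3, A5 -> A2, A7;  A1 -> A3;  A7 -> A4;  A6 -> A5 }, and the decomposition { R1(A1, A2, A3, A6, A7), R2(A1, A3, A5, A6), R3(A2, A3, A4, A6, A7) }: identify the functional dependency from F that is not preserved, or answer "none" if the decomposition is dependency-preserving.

A3, A5 -> A2, A7

Check A3, A5 → A2, A7: no single fragment contains all of {A2, A3, A5, A7}, and the restricted closure of {A3, A5} across the fragments never reaches {A2, A7}.
A4, A6 → A3 is preserved.
A3 → A4 is preserved.
A1 → A3 is preserved.
A7 → A4 is preserved.
A6 → A5 is preserved.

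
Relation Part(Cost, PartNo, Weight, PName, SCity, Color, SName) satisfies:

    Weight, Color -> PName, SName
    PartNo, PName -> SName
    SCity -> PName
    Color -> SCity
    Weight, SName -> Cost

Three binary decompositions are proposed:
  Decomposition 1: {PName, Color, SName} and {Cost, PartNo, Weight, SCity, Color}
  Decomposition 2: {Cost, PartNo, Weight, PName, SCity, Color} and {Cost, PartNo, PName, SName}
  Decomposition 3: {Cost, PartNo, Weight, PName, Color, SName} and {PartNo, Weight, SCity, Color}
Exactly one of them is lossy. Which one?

Decomposition 1: common = {Color}, closure = {PName, SCity, Color} → lossy.
Decomposition 2: common = {Cost, PartNo, PName}, closure = {Cost, PartNo, PName, SName} → lossless.
Decomposition 3: common = {PartNo, Weight, Color}, closure = {Cost, PartNo, Weight, PName, SCity, Color, SName} → lossless.

Decomposition 1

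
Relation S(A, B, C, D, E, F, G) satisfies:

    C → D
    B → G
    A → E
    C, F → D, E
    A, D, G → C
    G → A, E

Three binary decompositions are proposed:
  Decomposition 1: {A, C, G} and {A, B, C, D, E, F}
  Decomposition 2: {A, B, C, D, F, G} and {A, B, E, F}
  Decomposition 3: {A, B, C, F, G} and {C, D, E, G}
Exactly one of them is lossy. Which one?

Decomposition 1

Decomposition 1: common = {A, C}, closure = {A, C, D, E} → lossy.
Decomposition 2: common = {A, B, F}, closure = {A, B, E, F, G} → lossless.
Decomposition 3: common = {C, G}, closure = {A, C, D, E, G} → lossless.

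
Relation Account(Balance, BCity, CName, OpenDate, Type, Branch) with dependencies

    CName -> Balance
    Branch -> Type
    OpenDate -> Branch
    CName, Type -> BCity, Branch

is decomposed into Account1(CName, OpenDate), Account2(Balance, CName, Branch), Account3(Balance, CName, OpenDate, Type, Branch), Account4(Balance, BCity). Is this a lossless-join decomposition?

No

Chase test. Columns are Balance, BCity, CName, OpenDate, Type, Branch; row i has aⱼ where attribute j ∈ Accounti, else bᵢⱼ.
Initial tableau (one row per fragment):
  row 1: b11 b12 a3 a4 b15 b16
  row 2: a1 b22 a3 b24 b25 a6
  row 3: a1 b32 a3 a4 a5 a6
  row 4: a1 a2 b43 b44 b45 b46
Rows 1 and 2 agree on CName; apply CName→Balance and equate their Balance entries.
Rows 2 and 3 agree on Branch; apply Branch→Type and equate their Type entries.
Rows 1 and 3 agree on OpenDate; apply OpenDate→Branch and equate their Branch entries.
Rows 2 and 3 agree on CName, Type; apply CName, Type→BCity, Branch and equate their BCity, Branch entries.
Rows 1 and 2 agree on Branch; apply Branch→Type and equate their Type entries.
Rows 1 and 2 agree on CName, Type; apply CName, Type→BCity, Branch and equate their BCity, Branch entries.
No row becomes fully distinguished — the join is lossy.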